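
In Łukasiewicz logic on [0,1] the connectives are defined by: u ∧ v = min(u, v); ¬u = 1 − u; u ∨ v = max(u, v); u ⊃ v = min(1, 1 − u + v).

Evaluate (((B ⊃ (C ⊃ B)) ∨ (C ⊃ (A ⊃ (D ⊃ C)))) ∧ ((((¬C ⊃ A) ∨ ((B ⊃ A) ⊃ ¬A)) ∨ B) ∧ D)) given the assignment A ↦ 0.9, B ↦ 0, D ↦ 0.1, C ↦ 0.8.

0.10

(C ⊃ B): min(1, 1 − 0.8 + 0) = 0.2
(B ⊃ (C ⊃ B)): min(1, 1 − 0 + 0.2) = 1
(D ⊃ C): min(1, 1 − 0.1 + 0.8) = 1
(A ⊃ (D ⊃ C)): min(1, 1 − 0.9 + 1) = 1
(C ⊃ (A ⊃ (D ⊃ C))): min(1, 1 − 0.8 + 1) = 1
((B ⊃ (C ⊃ B)) ∨ (C ⊃ (A ⊃ (D ⊃ C)))) = max(1, 1) = 1
¬C: Łukasiewicz ¬ gives 1 − 0.8 = 0.2
(¬C ⊃ A): min(1, 1 − 0.2 + 0.9) = 1
(B ⊃ A): min(1, 1 − 0 + 0.9) = 1
¬A: Łukasiewicz ¬ gives 1 − 0.9 = 0.1
((B ⊃ A) ⊃ ¬A): min(1, 1 − 1 + 0.1) = 0.1
((¬C ⊃ A) ∨ ((B ⊃ A) ⊃ ¬A)) = max(1, 0.1) = 1
(((¬C ⊃ A) ∨ ((B ⊃ A) ⊃ ¬A)) ∨ B) = max(1, 0) = 1
((((¬C ⊃ A) ∨ ((B ⊃ A) ⊃ ¬A)) ∨ B) ∧ D) = min(1, 0.1) = 0.1
(((B ⊃ (C ⊃ B)) ∨ (C ⊃ (A ⊃ (D ⊃ C)))) ∧ ((((¬C ⊃ A) ∨ ((B ⊃ A) ⊃ ¬A)) ∨ B) ∧ D)) = min(1, 0.1) = 0.1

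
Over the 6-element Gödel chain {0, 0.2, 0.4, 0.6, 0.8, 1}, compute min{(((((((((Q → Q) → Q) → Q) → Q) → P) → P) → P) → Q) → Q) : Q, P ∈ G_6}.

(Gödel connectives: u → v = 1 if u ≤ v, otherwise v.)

The minimum is attained at Q = 0.2, P = 0:
  (Q → Q): 0.2 ≤ 0.2, so result = 1
  ((Q → Q) → Q): 1 > 0.2, so result = 0.2
  (((Q → Q) → Q) → Q): 0.2 ≤ 0.2, so result = 1
  ((((Q → Q) → Q) → Q) → Q): 1 > 0.2, so result = 0.2
  (((((Q → Q) → Q) → Q) → Q) → P): 0.2 > 0, so result = 0
  ((((((Q → Q) → Q) → Q) → Q) → P) → P): 0 ≤ 0, so result = 1
  (((((((Q → Q) → Q) → Q) → Q) → P) → P) → P): 1 > 0, so result = 0
  ((((((((Q → Q) → Q) → Q) → Q) → P) → P) → P) → Q): 0 ≤ 0.2, so result = 1
  (((((((((Q → Q) → Q) → Q) → Q) → P) → P) → P) → Q) → Q): 1 > 0.2, so result = 0.2
Checking all 36 assignments confirms none give a value below 0.20.

0.20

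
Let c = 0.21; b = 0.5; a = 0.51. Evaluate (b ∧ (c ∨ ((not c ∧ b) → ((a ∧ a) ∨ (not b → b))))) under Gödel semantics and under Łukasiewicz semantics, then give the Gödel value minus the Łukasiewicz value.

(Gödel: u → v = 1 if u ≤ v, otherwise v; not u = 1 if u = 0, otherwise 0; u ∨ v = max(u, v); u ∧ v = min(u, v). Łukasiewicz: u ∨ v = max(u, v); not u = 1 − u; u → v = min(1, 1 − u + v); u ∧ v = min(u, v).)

Gödel evaluation:
  not c: Gödel ¬ of 0.21 = 0 (operand ≠ 0)
  (not c ∧ b) = min(0, 0.5) = 0
  (a ∧ a) = min(0.51, 0.51) = 0.51
  not b: Gödel ¬ of 0.5 = 0 (operand ≠ 0)
  (not b → b): 0 ≤ 0.5, so result = 1
  ((a ∧ a) ∨ (not b → b)) = max(0.51, 1) = 1
  ((not c ∧ b) → ((a ∧ a) ∨ (not b → b))): 0 ≤ 1, so result = 1
  (c ∨ ((not c ∧ b) → ((a ∧ a) ∨ (not b → b)))) = max(0.21, 1) = 1
  (b ∧ (c ∨ ((not c ∧ b) → ((a ∧ a) ∨ (not b → b))))) = min(0.5, 1) = 0.5
  Gödel value = 0.5
Łukasiewicz evaluation:
  not c: Łukasiewicz ¬ gives 1 − 0.21 = 0.79
  (not c ∧ b) = min(0.79, 0.5) = 0.5
  (a ∧ a) = min(0.51, 0.51) = 0.51
  not b: Łukasiewicz ¬ gives 1 − 0.5 = 0.5
  (not b → b): min(1, 1 − 0.5 + 0.5) = 1
  ((a ∧ a) ∨ (not b → b)) = max(0.51, 1) = 1
  ((not c ∧ b) → ((a ∧ a) ∨ (not b → b))): min(1, 1 − 0.5 + 1) = 1
  (c ∨ ((not c ∧ b) → ((a ∧ a) ∨ (not b → b)))) = max(0.21, 1) = 1
  (b ∧ (c ∨ ((not c ∧ b) → ((a ∧ a) ∨ (not b → b))))) = min(0.5, 1) = 0.5
  Łukasiewicz value = 0.5
Difference: 0.5 − 0.5 = 0.00

0.00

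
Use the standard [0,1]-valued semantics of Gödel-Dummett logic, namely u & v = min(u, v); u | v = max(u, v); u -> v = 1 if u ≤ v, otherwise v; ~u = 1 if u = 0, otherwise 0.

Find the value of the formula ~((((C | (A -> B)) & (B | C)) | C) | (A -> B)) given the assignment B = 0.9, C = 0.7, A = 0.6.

(A -> B): 0.6 ≤ 0.9, so result = 1
(C | (A -> B)) = max(0.7, 1) = 1
(B | C) = max(0.9, 0.7) = 0.9
((C | (A -> B)) & (B | C)) = min(1, 0.9) = 0.9
(((C | (A -> B)) & (B | C)) | C) = max(0.9, 0.7) = 0.9
(A -> B): 0.6 ≤ 0.9, so result = 1
((((C | (A -> B)) & (B | C)) | C) | (A -> B)) = max(0.9, 1) = 1
~((((C | (A -> B)) & (B | C)) | C) | (A -> B)): Gödel ¬ of 1 = 0 (operand ≠ 0)

0.00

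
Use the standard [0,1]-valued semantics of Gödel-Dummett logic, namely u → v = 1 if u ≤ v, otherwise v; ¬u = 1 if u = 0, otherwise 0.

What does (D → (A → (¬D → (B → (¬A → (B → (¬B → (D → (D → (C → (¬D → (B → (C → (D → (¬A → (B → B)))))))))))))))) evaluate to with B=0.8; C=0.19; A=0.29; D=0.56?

¬D: Gödel ¬ of 0.56 = 0 (operand ≠ 0)
¬A: Gödel ¬ of 0.29 = 0 (operand ≠ 0)
¬B: Gödel ¬ of 0.8 = 0 (operand ≠ 0)
¬D: Gödel ¬ of 0.56 = 0 (operand ≠ 0)
¬A: Gödel ¬ of 0.29 = 0 (operand ≠ 0)
(B → B): 0.8 ≤ 0.8, so result = 1
(¬A → (B → B)): 0 ≤ 1, so result = 1
(D → (¬A → (B → B))): 0.56 ≤ 1, so result = 1
(C → (D → (¬A → (B → B)))): 0.19 ≤ 1, so result = 1
(B → (C → (D → (¬A → (B → B))))): 0.8 ≤ 1, so result = 1
(¬D → (B → (C → (D → (¬A → (B → B)))))): 0 ≤ 1, so result = 1
(C → (¬D → (B → (C → (D → (¬A → (B → B))))))): 0.19 ≤ 1, so result = 1
(D → (C → (¬D → (B → (C → (D → (¬A → (B → B)))))))): 0.56 ≤ 1, so result = 1
(D → (D → (C → (¬D → (B → (C → (D → (¬A → (B → B))))))))): 0.56 ≤ 1, so result = 1
(¬B → (D → (D → (C → (¬D → (B → (C → (D → (¬A → (B → B)))))))))): 0 ≤ 1, so result = 1
(B → (¬B → (D → (D → (C → (¬D → (B → (C → (D → (¬A → (B → B))))))))))): 0.8 ≤ 1, so result = 1
(¬A → (B → (¬B → (D → (D → (C → (¬D → (B → (C → (D → (¬A → (B → B)))))))))))): 0 ≤ 1, so result = 1
(B → (¬A → (B → (¬B → (D → (D → (C → (¬D → (B → (C → (D → (¬A → (B → B))))))))))))): 0.8 ≤ 1, so result = 1
(¬D → (B → (¬A → (B → (¬B → (D → (D → (C → (¬D → (B → (C → (D → (¬A → (B → B)))))))))))))): 0 ≤ 1, so result = 1
(A → (¬D → (B → (¬A → (B → (¬B → (D → (D → (C → (¬D → (B → (C → (D → (¬A → (B → B))))))))))))))): 0.29 ≤ 1, so result = 1
(D → (A → (¬D → (B → (¬A → (B → (¬B → (D → (D → (C → (¬D → (B → (C → (D → (¬A → (B → B)))))))))))))))): 0.56 ≤ 1, so result = 1

1.00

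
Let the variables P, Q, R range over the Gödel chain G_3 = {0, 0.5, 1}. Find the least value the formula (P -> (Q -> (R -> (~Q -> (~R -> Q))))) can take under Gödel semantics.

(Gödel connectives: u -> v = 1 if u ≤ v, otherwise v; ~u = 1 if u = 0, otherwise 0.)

Every assignment gives 1. For instance at P = 0, Q = 0, R = 0:
  ~Q: Gödel ¬ of 0 = 1 (operand is 0)
  ~R: Gödel ¬ of 0 = 1 (operand is 0)
  (~R -> Q): 1 > 0, so result = 0
  (~Q -> (~R -> Q)): 1 > 0, so result = 0
  (R -> (~Q -> (~R -> Q))): 0 ≤ 0, so result = 1
  (Q -> (R -> (~Q -> (~R -> Q)))): 0 ≤ 1, so result = 1
  (P -> (Q -> (R -> (~Q -> (~R -> Q))))): 0 ≤ 1, so result = 1
All 27 assignments give value 1 — the formula is a G_3-tautology.

1.00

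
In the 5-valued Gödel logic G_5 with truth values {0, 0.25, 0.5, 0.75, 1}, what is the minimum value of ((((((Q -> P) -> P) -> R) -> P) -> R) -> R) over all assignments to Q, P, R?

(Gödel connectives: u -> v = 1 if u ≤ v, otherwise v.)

0.00

The minimum is attained at Q = 0, P = 0, R = 0:
  (Q -> P): 0 ≤ 0, so result = 1
  ((Q -> P) -> P): 1 > 0, so result = 0
  (((Q -> P) -> P) -> R): 0 ≤ 0, so result = 1
  ((((Q -> P) -> P) -> R) -> P): 1 > 0, so result = 0
  (((((Q -> P) -> P) -> R) -> P) -> R): 0 ≤ 0, so result = 1
  ((((((Q -> P) -> P) -> R) -> P) -> R) -> R): 1 > 0, so result = 0
Checking all 125 assignments confirms none give a value below 0.00.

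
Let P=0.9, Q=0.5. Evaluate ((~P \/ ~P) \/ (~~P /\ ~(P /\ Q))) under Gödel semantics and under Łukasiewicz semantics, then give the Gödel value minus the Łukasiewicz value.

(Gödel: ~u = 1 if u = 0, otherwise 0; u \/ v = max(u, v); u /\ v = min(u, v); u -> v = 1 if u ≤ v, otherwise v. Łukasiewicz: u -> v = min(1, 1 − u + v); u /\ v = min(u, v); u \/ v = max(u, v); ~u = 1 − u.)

-0.50

Gödel evaluation:
  ~P: Gödel ¬ of 0.9 = 0 (operand ≠ 0)
  ~P: Gödel ¬ of 0.9 = 0 (operand ≠ 0)
  (~P \/ ~P) = max(0, 0) = 0
  ~P: Gödel ¬ of 0.9 = 0 (operand ≠ 0)
  ~~P: Gödel ¬ of 0 = 1 (operand is 0)
  (P /\ Q) = min(0.9, 0.5) = 0.5
  ~(P /\ Q): Gödel ¬ of 0.5 = 0 (operand ≠ 0)
  (~~P /\ ~(P /\ Q)) = min(1, 0) = 0
  ((~P \/ ~P) \/ (~~P /\ ~(P /\ Q))) = max(0, 0) = 0
  Gödel value = 0
Łukasiewicz evaluation:
  ~P: Łukasiewicz ¬ gives 1 − 0.9 = 0.1
  ~P: Łukasiewicz ¬ gives 1 − 0.9 = 0.1
  (~P \/ ~P) = max(0.1, 0.1) = 0.1
  ~P: Łukasiewicz ¬ gives 1 − 0.9 = 0.1
  ~~P: Łukasiewicz ¬ gives 1 − 0.1 = 0.9
  (P /\ Q) = min(0.9, 0.5) = 0.5
  ~(P /\ Q): Łukasiewicz ¬ gives 1 − 0.5 = 0.5
  (~~P /\ ~(P /\ Q)) = min(0.9, 0.5) = 0.5
  ((~P \/ ~P) \/ (~~P /\ ~(P /\ Q))) = max(0.1, 0.5) = 0.5
  Łukasiewicz value = 0.5
Difference: 0 − 0.5 = -0.50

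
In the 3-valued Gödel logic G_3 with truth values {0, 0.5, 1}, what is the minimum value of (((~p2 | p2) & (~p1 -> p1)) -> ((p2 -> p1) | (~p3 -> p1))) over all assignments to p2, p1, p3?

The minimum is attained at p2 = 1, p1 = 0.5, p3 = 0:
  ~p2: Gödel ¬ of 1 = 0 (operand ≠ 0)
  (~p2 | p2) = max(0, 1) = 1
  ~p1: Gödel ¬ of 0.5 = 0 (operand ≠ 0)
  (~p1 -> p1): 0 ≤ 0.5, so result = 1
  ((~p2 | p2) & (~p1 -> p1)) = min(1, 1) = 1
  (p2 -> p1): 1 > 0.5, so result = 0.5
  ~p3: Gödel ¬ of 0 = 1 (operand is 0)
  (~p3 -> p1): 1 > 0.5, so result = 0.5
  ((p2 -> p1) | (~p3 -> p1)) = max(0.5, 0.5) = 0.5
  (((~p2 | p2) & (~p1 -> p1)) -> ((p2 -> p1) | (~p3 -> p1))): 1 > 0.5, so result = 0.5
Checking all 27 assignments confirms none give a value below 0.50.

0.50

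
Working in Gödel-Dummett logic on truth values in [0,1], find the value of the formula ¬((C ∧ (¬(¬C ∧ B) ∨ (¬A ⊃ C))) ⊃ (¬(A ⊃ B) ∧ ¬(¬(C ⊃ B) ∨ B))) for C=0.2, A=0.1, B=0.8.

¬C: Gödel ¬ of 0.2 = 0 (operand ≠ 0)
(¬C ∧ B) = min(0, 0.8) = 0
¬(¬C ∧ B): Gödel ¬ of 0 = 1 (operand is 0)
¬A: Gödel ¬ of 0.1 = 0 (operand ≠ 0)
(¬A ⊃ C): 0 ≤ 0.2, so result = 1
(¬(¬C ∧ B) ∨ (¬A ⊃ C)) = max(1, 1) = 1
(C ∧ (¬(¬C ∧ B) ∨ (¬A ⊃ C))) = min(0.2, 1) = 0.2
(A ⊃ B): 0.1 ≤ 0.8, so result = 1
¬(A ⊃ B): Gödel ¬ of 1 = 0 (operand ≠ 0)
(C ⊃ B): 0.2 ≤ 0.8, so result = 1
¬(C ⊃ B): Gödel ¬ of 1 = 0 (operand ≠ 0)
(¬(C ⊃ B) ∨ B) = max(0, 0.8) = 0.8
¬(¬(C ⊃ B) ∨ B): Gödel ¬ of 0.8 = 0 (operand ≠ 0)
(¬(A ⊃ B) ∧ ¬(¬(C ⊃ B) ∨ B)) = min(0, 0) = 0
((C ∧ (¬(¬C ∧ B) ∨ (¬A ⊃ C))) ⊃ (¬(A ⊃ B) ∧ ¬(¬(C ⊃ B) ∨ B))): 0.2 > 0, so result = 0
¬((C ∧ (¬(¬C ∧ B) ∨ (¬A ⊃ C))) ⊃ (¬(A ⊃ B) ∧ ¬(¬(C ⊃ B) ∨ B))): Gödel ¬ of 0 = 1 (operand is 0)

1.00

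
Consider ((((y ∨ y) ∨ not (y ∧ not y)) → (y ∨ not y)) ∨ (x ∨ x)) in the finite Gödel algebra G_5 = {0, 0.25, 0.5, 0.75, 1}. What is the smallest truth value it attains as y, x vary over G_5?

The minimum is attained at y = 0.25, x = 0:
  (y ∨ y) = max(0.25, 0.25) = 0.25
  not y: Gödel ¬ of 0.25 = 0 (operand ≠ 0)
  (y ∧ not y) = min(0.25, 0) = 0
  not (y ∧ not y): Gödel ¬ of 0 = 1 (operand is 0)
  ((y ∨ y) ∨ not (y ∧ not y)) = max(0.25, 1) = 1
  not y: Gödel ¬ of 0.25 = 0 (operand ≠ 0)
  (y ∨ not y) = max(0.25, 0) = 0.25
  (((y ∨ y) ∨ not (y ∧ not y)) → (y ∨ not y)): 1 > 0.25, so result = 0.25
  (x ∨ x) = max(0, 0) = 0
  ((((y ∨ y) ∨ not (y ∧ not y)) → (y ∨ not y)) ∨ (x ∨ x)) = max(0.25, 0) = 0.25
Checking all 25 assignments confirms none give a value below 0.25.

0.25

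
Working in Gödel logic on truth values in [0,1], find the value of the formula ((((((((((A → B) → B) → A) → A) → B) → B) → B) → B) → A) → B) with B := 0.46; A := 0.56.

(A → B): 0.56 > 0.46, so result = 0.46
((A → B) → B): 0.46 ≤ 0.46, so result = 1
(((A → B) → B) → A): 1 > 0.56, so result = 0.56
((((A → B) → B) → A) → A): 0.56 ≤ 0.56, so result = 1
(((((A → B) → B) → A) → A) → B): 1 > 0.46, so result = 0.46
((((((A → B) → B) → A) → A) → B) → B): 0.46 ≤ 0.46, so result = 1
(((((((A → B) → B) → A) → A) → B) → B) → B): 1 > 0.46, so result = 0.46
((((((((A → B) → B) → A) → A) → B) → B) → B) → B): 0.46 ≤ 0.46, so result = 1
(((((((((A → B) → B) → A) → A) → B) → B) → B) → B) → A): 1 > 0.56, so result = 0.56
((((((((((A → B) → B) → A) → A) → B) → B) → B) → B) → A) → B): 0.56 > 0.46, so result = 0.46

0.46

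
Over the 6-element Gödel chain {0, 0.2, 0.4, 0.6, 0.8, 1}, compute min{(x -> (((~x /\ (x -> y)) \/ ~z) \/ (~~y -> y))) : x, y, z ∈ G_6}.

The minimum is attained at x = 0.4, y = 0.2, z = 0.2:
  ~x: Gödel ¬ of 0.4 = 0 (operand ≠ 0)
  (x -> y): 0.4 > 0.2, so result = 0.2
  (~x /\ (x -> y)) = min(0, 0.2) = 0
  ~z: Gödel ¬ of 0.2 = 0 (operand ≠ 0)
  ((~x /\ (x -> y)) \/ ~z) = max(0, 0) = 0
  ~y: Gödel ¬ of 0.2 = 0 (operand ≠ 0)
  ~~y: Gödel ¬ of 0 = 1 (operand is 0)
  (~~y -> y): 1 > 0.2, so result = 0.2
  (((~x /\ (x -> y)) \/ ~z) \/ (~~y -> y)) = max(0, 0.2) = 0.2
  (x -> (((~x /\ (x -> y)) \/ ~z) \/ (~~y -> y))): 0.4 > 0.2, so result = 0.2
Checking all 216 assignments confirms none give a value below 0.20.

0.20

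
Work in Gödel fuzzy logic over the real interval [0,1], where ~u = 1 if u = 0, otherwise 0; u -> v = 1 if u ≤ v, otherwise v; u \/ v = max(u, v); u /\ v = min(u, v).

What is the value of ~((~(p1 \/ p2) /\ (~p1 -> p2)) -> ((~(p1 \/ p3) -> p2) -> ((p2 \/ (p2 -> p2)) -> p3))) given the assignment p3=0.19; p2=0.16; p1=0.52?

0.00

(p1 \/ p2) = max(0.52, 0.16) = 0.52
~(p1 \/ p2): Gödel ¬ of 0.52 = 0 (operand ≠ 0)
~p1: Gödel ¬ of 0.52 = 0 (operand ≠ 0)
(~p1 -> p2): 0 ≤ 0.16, so result = 1
(~(p1 \/ p2) /\ (~p1 -> p2)) = min(0, 1) = 0
(p1 \/ p3) = max(0.52, 0.19) = 0.52
~(p1 \/ p3): Gödel ¬ of 0.52 = 0 (operand ≠ 0)
(~(p1 \/ p3) -> p2): 0 ≤ 0.16, so result = 1
(p2 -> p2): 0.16 ≤ 0.16, so result = 1
(p2 \/ (p2 -> p2)) = max(0.16, 1) = 1
((p2 \/ (p2 -> p2)) -> p3): 1 > 0.19, so result = 0.19
((~(p1 \/ p3) -> p2) -> ((p2 \/ (p2 -> p2)) -> p3)): 1 > 0.19, so result = 0.19
((~(p1 \/ p2) /\ (~p1 -> p2)) -> ((~(p1 \/ p3) -> p2) -> ((p2 \/ (p2 -> p2)) -> p3))): 0 ≤ 0.19, so result = 1
~((~(p1 \/ p2) /\ (~p1 -> p2)) -> ((~(p1 \/ p3) -> p2) -> ((p2 \/ (p2 -> p2)) -> p3))): Gödel ¬ of 1 = 0 (operand ≠ 0)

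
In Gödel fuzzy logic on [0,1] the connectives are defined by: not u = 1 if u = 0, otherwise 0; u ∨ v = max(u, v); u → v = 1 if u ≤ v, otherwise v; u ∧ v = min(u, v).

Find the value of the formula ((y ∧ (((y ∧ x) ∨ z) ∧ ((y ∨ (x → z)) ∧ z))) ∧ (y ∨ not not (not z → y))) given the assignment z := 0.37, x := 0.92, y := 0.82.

(y ∧ x) = min(0.82, 0.92) = 0.82
((y ∧ x) ∨ z) = max(0.82, 0.37) = 0.82
(x → z): 0.92 > 0.37, so result = 0.37
(y ∨ (x → z)) = max(0.82, 0.37) = 0.82
((y ∨ (x → z)) ∧ z) = min(0.82, 0.37) = 0.37
(((y ∧ x) ∨ z) ∧ ((y ∨ (x → z)) ∧ z)) = min(0.82, 0.37) = 0.37
(y ∧ (((y ∧ x) ∨ z) ∧ ((y ∨ (x → z)) ∧ z))) = min(0.82, 0.37) = 0.37
not z: Gödel ¬ of 0.37 = 0 (operand ≠ 0)
(not z → y): 0 ≤ 0.82, so result = 1
not (not z → y): Gödel ¬ of 1 = 0 (operand ≠ 0)
not not (not z → y): Gödel ¬ of 0 = 1 (operand is 0)
(y ∨ not not (not z → y)) = max(0.82, 1) = 1
((y ∧ (((y ∧ x) ∨ z) ∧ ((y ∨ (x → z)) ∧ z))) ∧ (y ∨ not not (not z → y))) = min(0.37, 1) = 0.37

0.37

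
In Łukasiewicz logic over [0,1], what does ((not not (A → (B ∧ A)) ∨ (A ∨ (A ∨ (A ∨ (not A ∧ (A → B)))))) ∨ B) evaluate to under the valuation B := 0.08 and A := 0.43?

(B ∧ A) = min(0.08, 0.43) = 0.08
(A → (B ∧ A)): min(1, 1 − 0.43 + 0.08) = 0.65
not (A → (B ∧ A)): Łukasiewicz ¬ gives 1 − 0.65 = 0.35
not not (A → (B ∧ A)): Łukasiewicz ¬ gives 1 − 0.35 = 0.65
not A: Łukasiewicz ¬ gives 1 − 0.43 = 0.57
(A → B): min(1, 1 − 0.43 + 0.08) = 0.65
(not A ∧ (A → B)) = min(0.57, 0.65) = 0.57
(A ∨ (not A ∧ (A → B))) = max(0.43, 0.57) = 0.57
(A ∨ (A ∨ (not A ∧ (A → B)))) = max(0.43, 0.57) = 0.57
(A ∨ (A ∨ (A ∨ (not A ∧ (A → B))))) = max(0.43, 0.57) = 0.57
(not not (A → (B ∧ A)) ∨ (A ∨ (A ∨ (A ∨ (not A ∧ (A → B)))))) = max(0.65, 0.57) = 0.65
((not not (A → (B ∧ A)) ∨ (A ∨ (A ∨ (A ∨ (not A ∧ (A → B)))))) ∨ B) = max(0.65, 0.08) = 0.65

0.65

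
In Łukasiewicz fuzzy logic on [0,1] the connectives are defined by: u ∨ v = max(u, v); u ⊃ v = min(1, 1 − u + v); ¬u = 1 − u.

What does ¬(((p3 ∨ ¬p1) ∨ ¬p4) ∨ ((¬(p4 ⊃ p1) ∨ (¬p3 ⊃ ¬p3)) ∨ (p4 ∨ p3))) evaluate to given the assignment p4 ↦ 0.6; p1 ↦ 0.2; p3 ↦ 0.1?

0.00

¬p1: Łukasiewicz ¬ gives 1 − 0.2 = 0.8
(p3 ∨ ¬p1) = max(0.1, 0.8) = 0.8
¬p4: Łukasiewicz ¬ gives 1 − 0.6 = 0.4
((p3 ∨ ¬p1) ∨ ¬p4) = max(0.8, 0.4) = 0.8
(p4 ⊃ p1): min(1, 1 − 0.6 + 0.2) = 0.6
¬(p4 ⊃ p1): Łukasiewicz ¬ gives 1 − 0.6 = 0.4
¬p3: Łukasiewicz ¬ gives 1 − 0.1 = 0.9
¬p3: Łukasiewicz ¬ gives 1 − 0.1 = 0.9
(¬p3 ⊃ ¬p3): min(1, 1 − 0.9 + 0.9) = 1
(¬(p4 ⊃ p1) ∨ (¬p3 ⊃ ¬p3)) = max(0.4, 1) = 1
(p4 ∨ p3) = max(0.6, 0.1) = 0.6
((¬(p4 ⊃ p1) ∨ (¬p3 ⊃ ¬p3)) ∨ (p4 ∨ p3)) = max(1, 0.6) = 1
(((p3 ∨ ¬p1) ∨ ¬p4) ∨ ((¬(p4 ⊃ p1) ∨ (¬p3 ⊃ ¬p3)) ∨ (p4 ∨ p3))) = max(0.8, 1) = 1
¬(((p3 ∨ ¬p1) ∨ ¬p4) ∨ ((¬(p4 ⊃ p1) ∨ (¬p3 ⊃ ¬p3)) ∨ (p4 ∨ p3))): Łukasiewicz ¬ gives 1 − 1 = 0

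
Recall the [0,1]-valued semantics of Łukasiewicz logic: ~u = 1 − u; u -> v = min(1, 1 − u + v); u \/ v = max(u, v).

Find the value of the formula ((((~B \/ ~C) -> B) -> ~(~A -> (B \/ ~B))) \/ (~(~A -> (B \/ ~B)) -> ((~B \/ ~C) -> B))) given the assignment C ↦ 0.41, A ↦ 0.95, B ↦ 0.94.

~B: Łukasiewicz ¬ gives 1 − 0.94 = 0.06
~C: Łukasiewicz ¬ gives 1 − 0.41 = 0.59
(~B \/ ~C) = max(0.06, 0.59) = 0.59
((~B \/ ~C) -> B): min(1, 1 − 0.59 + 0.94) = 1
~A: Łukasiewicz ¬ gives 1 − 0.95 = 0.05
~B: Łukasiewicz ¬ gives 1 − 0.94 = 0.06
(B \/ ~B) = max(0.94, 0.06) = 0.94
(~A -> (B \/ ~B)): min(1, 1 − 0.05 + 0.94) = 1
~(~A -> (B \/ ~B)): Łukasiewicz ¬ gives 1 − 1 = 0
(((~B \/ ~C) -> B) -> ~(~A -> (B \/ ~B))): min(1, 1 − 1 + 0) = 0
~A: Łukasiewicz ¬ gives 1 − 0.95 = 0.05
~B: Łukasiewicz ¬ gives 1 − 0.94 = 0.06
(B \/ ~B) = max(0.94, 0.06) = 0.94
(~A -> (B \/ ~B)): min(1, 1 − 0.05 + 0.94) = 1
~(~A -> (B \/ ~B)): Łukasiewicz ¬ gives 1 − 1 = 0
~B: Łukasiewicz ¬ gives 1 − 0.94 = 0.06
~C: Łukasiewicz ¬ gives 1 − 0.41 = 0.59
(~B \/ ~C) = max(0.06, 0.59) = 0.59
((~B \/ ~C) -> B): min(1, 1 − 0.59 + 0.94) = 1
(~(~A -> (B \/ ~B)) -> ((~B \/ ~C) -> B)): min(1, 1 − 0 + 1) = 1
((((~B \/ ~C) -> B) -> ~(~A -> (B \/ ~B))) \/ (~(~A -> (B \/ ~B)) -> ((~B \/ ~C) -> B))) = max(0, 1) = 1

1.00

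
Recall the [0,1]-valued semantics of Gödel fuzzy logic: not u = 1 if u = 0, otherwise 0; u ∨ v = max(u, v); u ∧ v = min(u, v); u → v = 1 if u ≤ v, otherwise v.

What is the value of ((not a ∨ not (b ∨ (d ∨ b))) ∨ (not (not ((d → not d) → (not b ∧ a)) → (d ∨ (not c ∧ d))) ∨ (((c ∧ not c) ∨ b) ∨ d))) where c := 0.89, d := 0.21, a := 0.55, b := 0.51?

not a: Gödel ¬ of 0.55 = 0 (operand ≠ 0)
(d ∨ b) = max(0.21, 0.51) = 0.51
(b ∨ (d ∨ b)) = max(0.51, 0.51) = 0.51
not (b ∨ (d ∨ b)): Gödel ¬ of 0.51 = 0 (operand ≠ 0)
(not a ∨ not (b ∨ (d ∨ b))) = max(0, 0) = 0
not d: Gödel ¬ of 0.21 = 0 (operand ≠ 0)
(d → not d): 0.21 > 0, so result = 0
not b: Gödel ¬ of 0.51 = 0 (operand ≠ 0)
(not b ∧ a) = min(0, 0.55) = 0
((d → not d) → (not b ∧ a)): 0 ≤ 0, so result = 1
not ((d → not d) → (not b ∧ a)): Gödel ¬ of 1 = 0 (operand ≠ 0)
not c: Gödel ¬ of 0.89 = 0 (operand ≠ 0)
(not c ∧ d) = min(0, 0.21) = 0
(d ∨ (not c ∧ d)) = max(0.21, 0) = 0.21
(not ((d → not d) → (not b ∧ a)) → (d ∨ (not c ∧ d))): 0 ≤ 0.21, so result = 1
not (not ((d → not d) → (not b ∧ a)) → (d ∨ (not c ∧ d))): Gödel ¬ of 1 = 0 (operand ≠ 0)
not c: Gödel ¬ of 0.89 = 0 (operand ≠ 0)
(c ∧ not c) = min(0.89, 0) = 0
((c ∧ not c) ∨ b) = max(0, 0.51) = 0.51
(((c ∧ not c) ∨ b) ∨ d) = max(0.51, 0.21) = 0.51
(not (not ((d → not d) → (not b ∧ a)) → (d ∨ (not c ∧ d))) ∨ (((c ∧ not c) ∨ b) ∨ d)) = max(0, 0.51) = 0.51
((not a ∨ not (b ∨ (d ∨ b))) ∨ (not (not ((d → not d) → (not b ∧ a)) → (d ∨ (not c ∧ d))) ∨ (((c ∧ not c) ∨ b) ∨ d))) = max(0, 0.51) = 0.51

0.51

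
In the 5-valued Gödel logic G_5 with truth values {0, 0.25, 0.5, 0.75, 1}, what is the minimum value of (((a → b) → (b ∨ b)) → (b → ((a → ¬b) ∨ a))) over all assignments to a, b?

The minimum is attained at a = 0.25, b = 0.5:
  (a → b): 0.25 ≤ 0.5, so result = 1
  (b ∨ b) = max(0.5, 0.5) = 0.5
  ((a → b) → (b ∨ b)): 1 > 0.5, so result = 0.5
  ¬b: Gödel ¬ of 0.5 = 0 (operand ≠ 0)
  (a → ¬b): 0.25 > 0, so result = 0
  ((a → ¬b) ∨ a) = max(0, 0.25) = 0.25
  (b → ((a → ¬b) ∨ a)): 0.5 > 0.25, so result = 0.25
  (((a → b) → (b ∨ b)) → (b → ((a → ¬b) ∨ a))): 0.5 > 0.25, so result = 0.25
Checking all 25 assignments confirms none give a value below 0.25.

0.25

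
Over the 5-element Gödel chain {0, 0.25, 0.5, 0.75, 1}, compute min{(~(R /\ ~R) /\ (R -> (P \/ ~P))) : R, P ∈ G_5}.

0.25

The minimum is attained at R = 0.5, P = 0.25:
  ~R: Gödel ¬ of 0.5 = 0 (operand ≠ 0)
  (R /\ ~R) = min(0.5, 0) = 0
  ~(R /\ ~R): Gödel ¬ of 0 = 1 (operand is 0)
  ~P: Gödel ¬ of 0.25 = 0 (operand ≠ 0)
  (P \/ ~P) = max(0.25, 0) = 0.25
  (R -> (P \/ ~P)): 0.5 > 0.25, so result = 0.25
  (~(R /\ ~R) /\ (R -> (P \/ ~P))) = min(1, 0.25) = 0.25
Checking all 25 assignments confirms none give a value below 0.25.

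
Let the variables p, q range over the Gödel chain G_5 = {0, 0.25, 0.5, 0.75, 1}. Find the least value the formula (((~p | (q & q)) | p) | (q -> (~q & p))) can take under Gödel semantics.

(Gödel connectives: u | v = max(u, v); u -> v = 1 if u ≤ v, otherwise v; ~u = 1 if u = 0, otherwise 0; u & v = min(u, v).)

The minimum is attained at p = 0.25, q = 0.25:
  ~p: Gödel ¬ of 0.25 = 0 (operand ≠ 0)
  (q & q) = min(0.25, 0.25) = 0.25
  (~p | (q & q)) = max(0, 0.25) = 0.25
  ((~p | (q & q)) | p) = max(0.25, 0.25) = 0.25
  ~q: Gödel ¬ of 0.25 = 0 (operand ≠ 0)
  (~q & p) = min(0, 0.25) = 0
  (q -> (~q & p)): 0.25 > 0, so result = 0
  (((~p | (q & q)) | p) | (q -> (~q & p))) = max(0.25, 0) = 0.25
Checking all 25 assignments confirms none give a value below 0.25.

0.25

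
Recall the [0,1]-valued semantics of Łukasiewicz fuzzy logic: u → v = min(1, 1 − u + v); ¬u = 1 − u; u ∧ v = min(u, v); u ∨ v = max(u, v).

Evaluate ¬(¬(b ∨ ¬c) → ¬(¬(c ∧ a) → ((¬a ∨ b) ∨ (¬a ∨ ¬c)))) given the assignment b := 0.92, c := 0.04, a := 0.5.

¬c: Łukasiewicz ¬ gives 1 − 0.04 = 0.96
(b ∨ ¬c) = max(0.92, 0.96) = 0.96
¬(b ∨ ¬c): Łukasiewicz ¬ gives 1 − 0.96 = 0.04
(c ∧ a) = min(0.04, 0.5) = 0.04
¬(c ∧ a): Łukasiewicz ¬ gives 1 − 0.04 = 0.96
¬a: Łukasiewicz ¬ gives 1 − 0.5 = 0.5
(¬a ∨ b) = max(0.5, 0.92) = 0.92
¬a: Łukasiewicz ¬ gives 1 − 0.5 = 0.5
¬c: Łukasiewicz ¬ gives 1 − 0.04 = 0.96
(¬a ∨ ¬c) = max(0.5, 0.96) = 0.96
((¬a ∨ b) ∨ (¬a ∨ ¬c)) = max(0.92, 0.96) = 0.96
(¬(c ∧ a) → ((¬a ∨ b) ∨ (¬a ∨ ¬c))): min(1, 1 − 0.96 + 0.96) = 1
¬(¬(c ∧ a) → ((¬a ∨ b) ∨ (¬a ∨ ¬c))): Łukasiewicz ¬ gives 1 − 1 = 0
(¬(b ∨ ¬c) → ¬(¬(c ∧ a) → ((¬a ∨ b) ∨ (¬a ∨ ¬c)))): min(1, 1 − 0.04 + 0) = 0.96
¬(¬(b ∨ ¬c) → ¬(¬(c ∧ a) → ((¬a ∨ b) ∨ (¬a ∨ ¬c)))): Łukasiewicz ¬ gives 1 − 0.96 = 0.04

0.04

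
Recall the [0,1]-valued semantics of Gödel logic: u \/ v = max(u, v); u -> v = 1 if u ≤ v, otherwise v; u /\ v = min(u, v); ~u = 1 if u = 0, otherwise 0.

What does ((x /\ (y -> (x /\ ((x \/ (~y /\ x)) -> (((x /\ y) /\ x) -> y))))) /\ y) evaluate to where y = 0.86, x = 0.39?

0.39

~y: Gödel ¬ of 0.86 = 0 (operand ≠ 0)
(~y /\ x) = min(0, 0.39) = 0
(x \/ (~y /\ x)) = max(0.39, 0) = 0.39
(x /\ y) = min(0.39, 0.86) = 0.39
((x /\ y) /\ x) = min(0.39, 0.39) = 0.39
(((x /\ y) /\ x) -> y): 0.39 ≤ 0.86, so result = 1
((x \/ (~y /\ x)) -> (((x /\ y) /\ x) -> y)): 0.39 ≤ 1, so result = 1
(x /\ ((x \/ (~y /\ x)) -> (((x /\ y) /\ x) -> y))) = min(0.39, 1) = 0.39
(y -> (x /\ ((x \/ (~y /\ x)) -> (((x /\ y) /\ x) -> y)))): 0.86 > 0.39, so result = 0.39
(x /\ (y -> (x /\ ((x \/ (~y /\ x)) -> (((x /\ y) /\ x) -> y))))) = min(0.39, 0.39) = 0.39
((x /\ (y -> (x /\ ((x \/ (~y /\ x)) -> (((x /\ y) /\ x) -> y))))) /\ y) = min(0.39, 0.86) = 0.39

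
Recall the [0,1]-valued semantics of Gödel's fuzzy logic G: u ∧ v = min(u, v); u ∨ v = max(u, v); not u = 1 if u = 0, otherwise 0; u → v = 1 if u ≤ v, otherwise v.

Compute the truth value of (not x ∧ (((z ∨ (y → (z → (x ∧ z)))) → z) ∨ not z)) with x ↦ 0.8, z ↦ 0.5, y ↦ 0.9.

0.00

not x: Gödel ¬ of 0.8 = 0 (operand ≠ 0)
(x ∧ z) = min(0.8, 0.5) = 0.5
(z → (x ∧ z)): 0.5 ≤ 0.5, so result = 1
(y → (z → (x ∧ z))): 0.9 ≤ 1, so result = 1
(z ∨ (y → (z → (x ∧ z)))) = max(0.5, 1) = 1
((z ∨ (y → (z → (x ∧ z)))) → z): 1 > 0.5, so result = 0.5
not z: Gödel ¬ of 0.5 = 0 (operand ≠ 0)
(((z ∨ (y → (z → (x ∧ z)))) → z) ∨ not z) = max(0.5, 0) = 0.5
(not x ∧ (((z ∨ (y → (z → (x ∧ z)))) → z) ∨ not z)) = min(0, 0.5) = 0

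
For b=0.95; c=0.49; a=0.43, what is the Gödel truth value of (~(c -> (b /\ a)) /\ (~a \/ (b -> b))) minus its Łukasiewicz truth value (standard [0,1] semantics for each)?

-0.06

Gödel evaluation:
  (b /\ a) = min(0.95, 0.43) = 0.43
  (c -> (b /\ a)): 0.49 > 0.43, so result = 0.43
  ~(c -> (b /\ a)): Gödel ¬ of 0.43 = 0 (operand ≠ 0)
  ~a: Gödel ¬ of 0.43 = 0 (operand ≠ 0)
  (b -> b): 0.95 ≤ 0.95, so result = 1
  (~a \/ (b -> b)) = max(0, 1) = 1
  (~(c -> (b /\ a)) /\ (~a \/ (b -> b))) = min(0, 1) = 0
  Gödel value = 0
Łukasiewicz evaluation:
  (b /\ a) = min(0.95, 0.43) = 0.43
  (c -> (b /\ a)): min(1, 1 − 0.49 + 0.43) = 0.94
  ~(c -> (b /\ a)): Łukasiewicz ¬ gives 1 − 0.94 = 0.06
  ~a: Łukasiewicz ¬ gives 1 − 0.43 = 0.57
  (b -> b): min(1, 1 − 0.95 + 0.95) = 1
  (~a \/ (b -> b)) = max(0.57, 1) = 1
  (~(c -> (b /\ a)) /\ (~a \/ (b -> b))) = min(0.06, 1) = 0.06
  Łukasiewicz value = 0.06
Difference: 0 − 0.06 = -0.06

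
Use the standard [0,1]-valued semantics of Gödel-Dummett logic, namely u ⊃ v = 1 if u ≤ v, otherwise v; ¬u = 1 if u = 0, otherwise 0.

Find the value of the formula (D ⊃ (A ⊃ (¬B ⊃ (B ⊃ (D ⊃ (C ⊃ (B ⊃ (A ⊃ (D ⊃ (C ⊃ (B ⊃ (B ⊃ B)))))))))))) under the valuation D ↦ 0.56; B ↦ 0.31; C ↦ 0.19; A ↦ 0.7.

¬B: Gödel ¬ of 0.31 = 0 (operand ≠ 0)
(B ⊃ B): 0.31 ≤ 0.31, so result = 1
(B ⊃ (B ⊃ B)): 0.31 ≤ 1, so result = 1
(C ⊃ (B ⊃ (B ⊃ B))): 0.19 ≤ 1, so result = 1
(D ⊃ (C ⊃ (B ⊃ (B ⊃ B)))): 0.56 ≤ 1, so result = 1
(A ⊃ (D ⊃ (C ⊃ (B ⊃ (B ⊃ B))))): 0.7 ≤ 1, so result = 1
(B ⊃ (A ⊃ (D ⊃ (C ⊃ (B ⊃ (B ⊃ B)))))): 0.31 ≤ 1, so result = 1
(C ⊃ (B ⊃ (A ⊃ (D ⊃ (C ⊃ (B ⊃ (B ⊃ B))))))): 0.19 ≤ 1, so result = 1
(D ⊃ (C ⊃ (B ⊃ (A ⊃ (D ⊃ (C ⊃ (B ⊃ (B ⊃ B)))))))): 0.56 ≤ 1, so result = 1
(B ⊃ (D ⊃ (C ⊃ (B ⊃ (A ⊃ (D ⊃ (C ⊃ (B ⊃ (B ⊃ B))))))))): 0.31 ≤ 1, so result = 1
(¬B ⊃ (B ⊃ (D ⊃ (C ⊃ (B ⊃ (A ⊃ (D ⊃ (C ⊃ (B ⊃ (B ⊃ B)))))))))): 0 ≤ 1, so result = 1
(A ⊃ (¬B ⊃ (B ⊃ (D ⊃ (C ⊃ (B ⊃ (A ⊃ (D ⊃ (C ⊃ (B ⊃ (B ⊃ B))))))))))): 0.7 ≤ 1, so result = 1
(D ⊃ (A ⊃ (¬B ⊃ (B ⊃ (D ⊃ (C ⊃ (B ⊃ (A ⊃ (D ⊃ (C ⊃ (B ⊃ (B ⊃ B)))))))))))): 0.56 ≤ 1, so result = 1

1.00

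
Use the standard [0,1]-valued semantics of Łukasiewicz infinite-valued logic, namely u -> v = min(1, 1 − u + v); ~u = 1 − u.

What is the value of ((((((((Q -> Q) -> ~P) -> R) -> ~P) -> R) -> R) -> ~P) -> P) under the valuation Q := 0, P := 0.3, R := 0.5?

(Q -> Q): min(1, 1 − 0 + 0) = 1
~P: Łukasiewicz ¬ gives 1 − 0.3 = 0.7
((Q -> Q) -> ~P): min(1, 1 − 1 + 0.7) = 0.7
(((Q -> Q) -> ~P) -> R): min(1, 1 − 0.7 + 0.5) = 0.8
~P: Łukasiewicz ¬ gives 1 − 0.3 = 0.7
((((Q -> Q) -> ~P) -> R) -> ~P): min(1, 1 − 0.8 + 0.7) = 0.9
(((((Q -> Q) -> ~P) -> R) -> ~P) -> R): min(1, 1 − 0.9 + 0.5) = 0.6
((((((Q -> Q) -> ~P) -> R) -> ~P) -> R) -> R): min(1, 1 − 0.6 + 0.5) = 0.9
~P: Łukasiewicz ¬ gives 1 − 0.3 = 0.7
(((((((Q -> Q) -> ~P) -> R) -> ~P) -> R) -> R) -> ~P): min(1, 1 − 0.9 + 0.7) = 0.8
((((((((Q -> Q) -> ~P) -> R) -> ~P) -> R) -> R) -> ~P) -> P): min(1, 1 − 0.8 + 0.3) = 0.5

0.50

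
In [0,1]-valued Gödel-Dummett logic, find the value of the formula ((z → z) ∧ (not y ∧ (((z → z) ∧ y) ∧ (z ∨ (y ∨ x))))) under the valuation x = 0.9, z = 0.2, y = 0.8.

(z → z): 0.2 ≤ 0.2, so result = 1
not y: Gödel ¬ of 0.8 = 0 (operand ≠ 0)
(z → z): 0.2 ≤ 0.2, so result = 1
((z → z) ∧ y) = min(1, 0.8) = 0.8
(y ∨ x) = max(0.8, 0.9) = 0.9
(z ∨ (y ∨ x)) = max(0.2, 0.9) = 0.9
(((z → z) ∧ y) ∧ (z ∨ (y ∨ x))) = min(0.8, 0.9) = 0.8
(not y ∧ (((z → z) ∧ y) ∧ (z ∨ (y ∨ x)))) = min(0, 0.8) = 0
((z → z) ∧ (not y ∧ (((z → z) ∧ y) ∧ (z ∨ (y ∨ x))))) = min(1, 0) = 0

0.00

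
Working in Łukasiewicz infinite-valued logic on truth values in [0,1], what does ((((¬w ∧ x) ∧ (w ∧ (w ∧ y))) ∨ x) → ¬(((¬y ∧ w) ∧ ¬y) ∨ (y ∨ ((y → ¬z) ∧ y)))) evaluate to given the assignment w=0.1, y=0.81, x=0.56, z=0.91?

0.63

¬w: Łukasiewicz ¬ gives 1 − 0.1 = 0.9
(¬w ∧ x) = min(0.9, 0.56) = 0.56
(w ∧ y) = min(0.1, 0.81) = 0.1
(w ∧ (w ∧ y)) = min(0.1, 0.1) = 0.1
((¬w ∧ x) ∧ (w ∧ (w ∧ y))) = min(0.56, 0.1) = 0.1
(((¬w ∧ x) ∧ (w ∧ (w ∧ y))) ∨ x) = max(0.1, 0.56) = 0.56
¬y: Łukasiewicz ¬ gives 1 − 0.81 = 0.19
(¬y ∧ w) = min(0.19, 0.1) = 0.1
¬y: Łukasiewicz ¬ gives 1 − 0.81 = 0.19
((¬y ∧ w) ∧ ¬y) = min(0.1, 0.19) = 0.1
¬z: Łukasiewicz ¬ gives 1 − 0.91 = 0.09
(y → ¬z): min(1, 1 − 0.81 + 0.09) = 0.28
((y → ¬z) ∧ y) = min(0.28, 0.81) = 0.28
(y ∨ ((y → ¬z) ∧ y)) = max(0.81, 0.28) = 0.81
(((¬y ∧ w) ∧ ¬y) ∨ (y ∨ ((y → ¬z) ∧ y))) = max(0.1, 0.81) = 0.81
¬(((¬y ∧ w) ∧ ¬y) ∨ (y ∨ ((y → ¬z) ∧ y))): Łukasiewicz ¬ gives 1 − 0.81 = 0.19
((((¬w ∧ x) ∧ (w ∧ (w ∧ y))) ∨ x) → ¬(((¬y ∧ w) ∧ ¬y) ∨ (y ∨ ((y → ¬z) ∧ y)))): min(1, 1 − 0.56 + 0.19) = 0.63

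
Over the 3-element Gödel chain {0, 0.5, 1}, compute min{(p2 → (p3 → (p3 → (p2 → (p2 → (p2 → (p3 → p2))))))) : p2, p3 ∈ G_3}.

1.00

Every assignment gives 1. For instance at p2 = 0, p3 = 0:
  (p3 → p2): 0 ≤ 0, so result = 1
  (p2 → (p3 → p2)): 0 ≤ 1, so result = 1
  (p2 → (p2 → (p3 → p2))): 0 ≤ 1, so result = 1
  (p2 → (p2 → (p2 → (p3 → p2)))): 0 ≤ 1, so result = 1
  (p3 → (p2 → (p2 → (p2 → (p3 → p2))))): 0 ≤ 1, so result = 1
  (p3 → (p3 → (p2 → (p2 → (p2 → (p3 → p2)))))): 0 ≤ 1, so result = 1
  (p2 → (p3 → (p3 → (p2 → (p2 → (p2 → (p3 → p2))))))): 0 ≤ 1, so result = 1
All 9 assignments give value 1 — the formula is a G_3-tautology.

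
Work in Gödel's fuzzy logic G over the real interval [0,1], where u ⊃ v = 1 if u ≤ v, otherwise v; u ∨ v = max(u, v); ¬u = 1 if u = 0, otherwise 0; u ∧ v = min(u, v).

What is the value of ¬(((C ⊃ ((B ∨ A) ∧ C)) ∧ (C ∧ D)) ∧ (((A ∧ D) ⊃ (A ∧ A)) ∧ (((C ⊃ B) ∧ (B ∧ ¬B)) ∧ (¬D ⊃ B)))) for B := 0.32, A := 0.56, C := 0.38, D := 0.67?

(B ∨ A) = max(0.32, 0.56) = 0.56
((B ∨ A) ∧ C) = min(0.56, 0.38) = 0.38
(C ⊃ ((B ∨ A) ∧ C)): 0.38 ≤ 0.38, so result = 1
(C ∧ D) = min(0.38, 0.67) = 0.38
((C ⊃ ((B ∨ A) ∧ C)) ∧ (C ∧ D)) = min(1, 0.38) = 0.38
(A ∧ D) = min(0.56, 0.67) = 0.56
(A ∧ A) = min(0.56, 0.56) = 0.56
((A ∧ D) ⊃ (A ∧ A)): 0.56 ≤ 0.56, so result = 1
(C ⊃ B): 0.38 > 0.32, so result = 0.32
¬B: Gödel ¬ of 0.32 = 0 (operand ≠ 0)
(B ∧ ¬B) = min(0.32, 0) = 0
((C ⊃ B) ∧ (B ∧ ¬B)) = min(0.32, 0) = 0
¬D: Gödel ¬ of 0.67 = 0 (operand ≠ 0)
(¬D ⊃ B): 0 ≤ 0.32, so result = 1
(((C ⊃ B) ∧ (B ∧ ¬B)) ∧ (¬D ⊃ B)) = min(0, 1) = 0
(((A ∧ D) ⊃ (A ∧ A)) ∧ (((C ⊃ B) ∧ (B ∧ ¬B)) ∧ (¬D ⊃ B))) = min(1, 0) = 0
(((C ⊃ ((B ∨ A) ∧ C)) ∧ (C ∧ D)) ∧ (((A ∧ D) ⊃ (A ∧ A)) ∧ (((C ⊃ B) ∧ (B ∧ ¬B)) ∧ (¬D ⊃ B)))) = min(0.38, 0) = 0
¬(((C ⊃ ((B ∨ A) ∧ C)) ∧ (C ∧ D)) ∧ (((A ∧ D) ⊃ (A ∧ A)) ∧ (((C ⊃ B) ∧ (B ∧ ¬B)) ∧ (¬D ⊃ B)))): Gödel ¬ of 0 = 1 (operand is 0)

1.00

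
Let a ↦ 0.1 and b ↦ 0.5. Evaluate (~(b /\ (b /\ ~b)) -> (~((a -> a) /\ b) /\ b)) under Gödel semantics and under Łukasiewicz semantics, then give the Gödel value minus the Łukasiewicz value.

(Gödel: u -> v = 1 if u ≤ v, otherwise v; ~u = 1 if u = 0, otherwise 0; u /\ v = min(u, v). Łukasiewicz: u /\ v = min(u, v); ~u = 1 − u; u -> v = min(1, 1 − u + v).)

Gödel evaluation:
  ~b: Gödel ¬ of 0.5 = 0 (operand ≠ 0)
  (b /\ ~b) = min(0.5, 0) = 0
  (b /\ (b /\ ~b)) = min(0.5, 0) = 0
  ~(b /\ (b /\ ~b)): Gödel ¬ of 0 = 1 (operand is 0)
  (a -> a): 0.1 ≤ 0.1, so result = 1
  ((a -> a) /\ b) = min(1, 0.5) = 0.5
  ~((a -> a) /\ b): Gödel ¬ of 0.5 = 0 (operand ≠ 0)
  (~((a -> a) /\ b) /\ b) = min(0, 0.5) = 0
  (~(b /\ (b /\ ~b)) -> (~((a -> a) /\ b) /\ b)): 1 > 0, so result = 0
  Gödel value = 0
Łukasiewicz evaluation:
  ~b: Łukasiewicz ¬ gives 1 − 0.5 = 0.5
  (b /\ ~b) = min(0.5, 0.5) = 0.5
  (b /\ (b /\ ~b)) = min(0.5, 0.5) = 0.5
  ~(b /\ (b /\ ~b)): Łukasiewicz ¬ gives 1 − 0.5 = 0.5
  (a -> a): min(1, 1 − 0.1 + 0.1) = 1
  ((a -> a) /\ b) = min(1, 0.5) = 0.5
  ~((a -> a) /\ b): Łukasiewicz ¬ gives 1 − 0.5 = 0.5
  (~((a -> a) /\ b) /\ b) = min(0.5, 0.5) = 0.5
  (~(b /\ (b /\ ~b)) -> (~((a -> a) /\ b) /\ b)): min(1, 1 − 0.5 + 0.5) = 1
  Łukasiewicz value = 1
Difference: 0 − 1 = -1.00

-1.00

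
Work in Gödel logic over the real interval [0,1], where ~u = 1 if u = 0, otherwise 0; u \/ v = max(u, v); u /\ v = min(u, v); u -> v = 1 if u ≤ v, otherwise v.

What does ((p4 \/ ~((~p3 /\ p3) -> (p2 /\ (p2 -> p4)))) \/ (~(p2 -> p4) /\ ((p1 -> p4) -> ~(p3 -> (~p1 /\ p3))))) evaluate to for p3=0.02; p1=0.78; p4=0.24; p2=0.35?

~p3: Gödel ¬ of 0.02 = 0 (operand ≠ 0)
(~p3 /\ p3) = min(0, 0.02) = 0
(p2 -> p4): 0.35 > 0.24, so result = 0.24
(p2 /\ (p2 -> p4)) = min(0.35, 0.24) = 0.24
((~p3 /\ p3) -> (p2 /\ (p2 -> p4))): 0 ≤ 0.24, so result = 1
~((~p3 /\ p3) -> (p2 /\ (p2 -> p4))): Gödel ¬ of 1 = 0 (operand ≠ 0)
(p4 \/ ~((~p3 /\ p3) -> (p2 /\ (p2 -> p4)))) = max(0.24, 0) = 0.24
(p2 -> p4): 0.35 > 0.24, so result = 0.24
~(p2 -> p4): Gödel ¬ of 0.24 = 0 (operand ≠ 0)
(p1 -> p4): 0.78 > 0.24, so result = 0.24
~p1: Gödel ¬ of 0.78 = 0 (operand ≠ 0)
(~p1 /\ p3) = min(0, 0.02) = 0
(p3 -> (~p1 /\ p3)): 0.02 > 0, so result = 0
~(p3 -> (~p1 /\ p3)): Gödel ¬ of 0 = 1 (operand is 0)
((p1 -> p4) -> ~(p3 -> (~p1 /\ p3))): 0.24 ≤ 1, so result = 1
(~(p2 -> p4) /\ ((p1 -> p4) -> ~(p3 -> (~p1 /\ p3)))) = min(0, 1) = 0
((p4 \/ ~((~p3 /\ p3) -> (p2 /\ (p2 -> p4)))) \/ (~(p2 -> p4) /\ ((p1 -> p4) -> ~(p3 -> (~p1 /\ p3))))) = max(0.24, 0) = 0.24

0.24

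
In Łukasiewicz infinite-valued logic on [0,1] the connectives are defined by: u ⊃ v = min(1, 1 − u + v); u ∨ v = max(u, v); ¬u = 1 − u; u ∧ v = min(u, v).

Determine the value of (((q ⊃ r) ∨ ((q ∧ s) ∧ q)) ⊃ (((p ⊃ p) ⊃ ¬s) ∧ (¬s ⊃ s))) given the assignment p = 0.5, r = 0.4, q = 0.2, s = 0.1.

0.20

(q ⊃ r): min(1, 1 − 0.2 + 0.4) = 1
(q ∧ s) = min(0.2, 0.1) = 0.1
((q ∧ s) ∧ q) = min(0.1, 0.2) = 0.1
((q ⊃ r) ∨ ((q ∧ s) ∧ q)) = max(1, 0.1) = 1
(p ⊃ p): min(1, 1 − 0.5 + 0.5) = 1
¬s: Łukasiewicz ¬ gives 1 − 0.1 = 0.9
((p ⊃ p) ⊃ ¬s): min(1, 1 − 1 + 0.9) = 0.9
¬s: Łukasiewicz ¬ gives 1 − 0.1 = 0.9
(¬s ⊃ s): min(1, 1 − 0.9 + 0.1) = 0.2
(((p ⊃ p) ⊃ ¬s) ∧ (¬s ⊃ s)) = min(0.9, 0.2) = 0.2
(((q ⊃ r) ∨ ((q ∧ s) ∧ q)) ⊃ (((p ⊃ p) ⊃ ¬s) ∧ (¬s ⊃ s))): min(1, 1 − 1 + 0.2) = 0.2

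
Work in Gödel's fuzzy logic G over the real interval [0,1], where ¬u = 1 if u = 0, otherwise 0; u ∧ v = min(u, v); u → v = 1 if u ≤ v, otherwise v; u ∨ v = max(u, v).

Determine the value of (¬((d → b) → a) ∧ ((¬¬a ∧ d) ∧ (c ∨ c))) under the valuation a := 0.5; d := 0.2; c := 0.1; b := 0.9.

0.00

(d → b): 0.2 ≤ 0.9, so result = 1
((d → b) → a): 1 > 0.5, so result = 0.5
¬((d → b) → a): Gödel ¬ of 0.5 = 0 (operand ≠ 0)
¬a: Gödel ¬ of 0.5 = 0 (operand ≠ 0)
¬¬a: Gödel ¬ of 0 = 1 (operand is 0)
(¬¬a ∧ d) = min(1, 0.2) = 0.2
(c ∨ c) = max(0.1, 0.1) = 0.1
((¬¬a ∧ d) ∧ (c ∨ c)) = min(0.2, 0.1) = 0.1
(¬((d → b) → a) ∧ ((¬¬a ∧ d) ∧ (c ∨ c))) = min(0, 0.1) = 0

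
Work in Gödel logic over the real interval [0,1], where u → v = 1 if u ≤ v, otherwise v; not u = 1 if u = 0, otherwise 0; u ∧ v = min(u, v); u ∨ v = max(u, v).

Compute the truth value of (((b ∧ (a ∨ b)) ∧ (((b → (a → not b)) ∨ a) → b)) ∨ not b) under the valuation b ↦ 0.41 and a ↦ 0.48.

(a ∨ b) = max(0.48, 0.41) = 0.48
(b ∧ (a ∨ b)) = min(0.41, 0.48) = 0.41
not b: Gödel ¬ of 0.41 = 0 (operand ≠ 0)
(a → not b): 0.48 > 0, so result = 0
(b → (a → not b)): 0.41 > 0, so result = 0
((b → (a → not b)) ∨ a) = max(0, 0.48) = 0.48
(((b → (a → not b)) ∨ a) → b): 0.48 > 0.41, so result = 0.41
((b ∧ (a ∨ b)) ∧ (((b → (a → not b)) ∨ a) → b)) = min(0.41, 0.41) = 0.41
not b: Gödel ¬ of 0.41 = 0 (operand ≠ 0)
(((b ∧ (a ∨ b)) ∧ (((b → (a → not b)) ∨ a) → b)) ∨ not b) = max(0.41, 0) = 0.41

0.41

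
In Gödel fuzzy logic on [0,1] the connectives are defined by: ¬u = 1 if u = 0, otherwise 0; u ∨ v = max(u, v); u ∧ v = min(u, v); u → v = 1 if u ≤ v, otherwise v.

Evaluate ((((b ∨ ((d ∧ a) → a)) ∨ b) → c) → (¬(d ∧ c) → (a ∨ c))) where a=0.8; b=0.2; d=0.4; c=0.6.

(d ∧ a) = min(0.4, 0.8) = 0.4
((d ∧ a) → a): 0.4 ≤ 0.8, so result = 1
(b ∨ ((d ∧ a) → a)) = max(0.2, 1) = 1
((b ∨ ((d ∧ a) → a)) ∨ b) = max(1, 0.2) = 1
(((b ∨ ((d ∧ a) → a)) ∨ b) → c): 1 > 0.6, so result = 0.6
(d ∧ c) = min(0.4, 0.6) = 0.4
¬(d ∧ c): Gödel ¬ of 0.4 = 0 (operand ≠ 0)
(a ∨ c) = max(0.8, 0.6) = 0.8
(¬(d ∧ c) → (a ∨ c)): 0 ≤ 0.8, so result = 1
((((b ∨ ((d ∧ a) → a)) ∨ b) → c) → (¬(d ∧ c) → (a ∨ c))): 0.6 ≤ 1, so result = 1

1.00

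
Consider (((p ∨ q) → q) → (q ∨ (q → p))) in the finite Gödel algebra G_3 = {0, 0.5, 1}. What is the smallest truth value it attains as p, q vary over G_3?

The minimum is attained at p = 0, q = 0.5:
  (p ∨ q) = max(0, 0.5) = 0.5
  ((p ∨ q) → q): 0.5 ≤ 0.5, so result = 1
  (q → p): 0.5 > 0, so result = 0
  (q ∨ (q → p)) = max(0.5, 0) = 0.5
  (((p ∨ q) → q) → (q ∨ (q → p))): 1 > 0.5, so result = 0.5
Checking all 9 assignments confirms none give a value below 0.50.

0.50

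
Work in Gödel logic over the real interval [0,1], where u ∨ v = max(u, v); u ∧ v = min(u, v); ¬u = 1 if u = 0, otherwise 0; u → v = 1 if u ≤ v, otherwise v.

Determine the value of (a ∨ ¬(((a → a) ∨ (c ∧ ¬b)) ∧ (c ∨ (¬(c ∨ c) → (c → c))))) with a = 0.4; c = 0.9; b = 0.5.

(a → a): 0.4 ≤ 0.4, so result = 1
¬b: Gödel ¬ of 0.5 = 0 (operand ≠ 0)
(c ∧ ¬b) = min(0.9, 0) = 0
((a → a) ∨ (c ∧ ¬b)) = max(1, 0) = 1
(c ∨ c) = max(0.9, 0.9) = 0.9
¬(c ∨ c): Gödel ¬ of 0.9 = 0 (operand ≠ 0)
(c → c): 0.9 ≤ 0.9, so result = 1
(¬(c ∨ c) → (c → c)): 0 ≤ 1, so result = 1
(c ∨ (¬(c ∨ c) → (c → c))) = max(0.9, 1) = 1
(((a → a) ∨ (c ∧ ¬b)) ∧ (c ∨ (¬(c ∨ c) → (c → c)))) = min(1, 1) = 1
¬(((a → a) ∨ (c ∧ ¬b)) ∧ (c ∨ (¬(c ∨ c) → (c → c)))): Gödel ¬ of 1 = 0 (operand ≠ 0)
(a ∨ ¬(((a → a) ∨ (c ∧ ¬b)) ∧ (c ∨ (¬(c ∨ c) → (c → c))))) = max(0.4, 0) = 0.4

0.40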